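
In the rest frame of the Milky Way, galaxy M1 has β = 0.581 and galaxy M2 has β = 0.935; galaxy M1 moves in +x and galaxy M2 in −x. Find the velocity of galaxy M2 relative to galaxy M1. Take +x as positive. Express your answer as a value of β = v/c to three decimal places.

β_A = 0.581, β_B = -0.935.
Transform to A's frame with the inverse velocity-addition law: u' = (u − v)/(1 − uv/c²), taking u = β_B and v = β_A.
u' = (-0.935 − 0.581) / (1 − (0.581)(-0.935)) = -1.5160/1.5432 = -0.9824.

β = -0.982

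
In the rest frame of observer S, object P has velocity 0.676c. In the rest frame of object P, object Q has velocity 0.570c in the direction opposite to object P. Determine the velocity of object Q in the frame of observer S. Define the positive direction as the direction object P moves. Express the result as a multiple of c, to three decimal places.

+0.172c

With v = 0.676 and u' = -0.570 (in units of c),
u = (u' + v)/(1 + u'v/c²):
u = (-0.570 + 0.676) / (1 + (-0.570)·0.676) = 0.1060/0.6147 = 0.1724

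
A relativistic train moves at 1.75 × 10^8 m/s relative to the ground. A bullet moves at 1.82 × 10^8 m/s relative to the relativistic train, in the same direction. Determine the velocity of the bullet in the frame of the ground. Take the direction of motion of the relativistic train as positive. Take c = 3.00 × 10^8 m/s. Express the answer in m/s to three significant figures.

2.64 × 10^8 m/s

In units of c (dividing by 3.00 × 10^8 m/s): v = 0.583, u' = 0.607.
u = (u' + v)/(1 + u'v/c²):
u = (0.607 + 0.583) / (1 + 0.607·0.583) = 1.1900/1.3539 = 0.8789
(Galilean addition would give +1.190c, exceeding c.)
Converting back: u = 0.8789 × 3.00 × 10^8 m/s.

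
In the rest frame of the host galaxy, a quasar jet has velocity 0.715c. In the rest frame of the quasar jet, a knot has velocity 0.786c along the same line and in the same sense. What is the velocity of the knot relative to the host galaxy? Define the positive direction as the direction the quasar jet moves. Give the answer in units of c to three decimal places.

With v = 0.715 and u' = 0.786 (in units of c),
u = (u' + v)/(1 + u'v/c²):
u = (0.786 + 0.715) / (1 + 0.786·0.715) = 1.5010/1.5620 = 0.9610

0.961c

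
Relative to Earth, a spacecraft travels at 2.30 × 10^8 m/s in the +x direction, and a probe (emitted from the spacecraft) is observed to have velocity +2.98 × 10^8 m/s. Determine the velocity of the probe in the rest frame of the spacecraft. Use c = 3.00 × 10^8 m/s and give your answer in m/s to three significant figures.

v = 0.767c, u = 0.993c.
Invert the composition law: u' = (u − v)/(1 − uv/c²).
u' = (0.993 − 0.767) / (1 − (0.993)(0.767)) = 0.2267/0.2384 = 0.9506.
u' = 0.9506 × 3.00 × 10^8 m/s.

+2.85 × 10^8 m/s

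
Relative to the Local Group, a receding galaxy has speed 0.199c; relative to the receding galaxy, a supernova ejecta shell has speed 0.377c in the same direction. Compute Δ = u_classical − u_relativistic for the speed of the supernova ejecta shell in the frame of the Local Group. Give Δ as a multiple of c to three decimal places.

Δ = 0.040c

Galilean: u_cl = 0.377 + 0.199 = 0.5760.
Relativistic: u_rel = (0.377 + 0.199) / (1 + 0.377·0.199) = 0.5760/1.0750 = 0.5358.
Δ = 0.5760 − 0.5358 = 0.0402.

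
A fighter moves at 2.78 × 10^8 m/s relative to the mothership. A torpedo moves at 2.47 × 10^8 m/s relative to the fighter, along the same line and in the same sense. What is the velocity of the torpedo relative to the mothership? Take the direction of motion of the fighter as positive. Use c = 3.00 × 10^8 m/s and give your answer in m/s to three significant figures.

2.98 × 10^8 m/s

In units of c (dividing by 3.00 × 10^8 m/s): v = 0.927, u' = 0.823.
u = (u' + v)/(1 + u'v/c²):
u = (0.823 + 0.927) / (1 + 0.823·0.927) = 1.7500/1.7630 = 0.9927
(Galilean addition would give +1.750c, exceeding c.)
Converting back: u = 0.9927 × 3.00 × 10^8 m/s.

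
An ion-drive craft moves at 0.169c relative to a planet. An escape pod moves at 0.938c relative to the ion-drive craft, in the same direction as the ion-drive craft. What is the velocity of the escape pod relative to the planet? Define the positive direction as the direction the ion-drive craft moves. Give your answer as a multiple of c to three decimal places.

With v = 0.169 and u' = 0.938 (in units of c),
u = (u' + v)/(1 + u'v/c²):
u = (0.938 + 0.169) / (1 + 0.938·0.169) = 1.1070/1.1585 = 0.9555

0.956c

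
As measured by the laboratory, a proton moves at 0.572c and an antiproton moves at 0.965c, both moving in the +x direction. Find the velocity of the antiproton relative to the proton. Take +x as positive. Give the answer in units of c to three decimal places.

+0.877c

β_A = 0.572, β_B = 0.965.
Transform to A's frame with the inverse velocity-addition law: u' = (u − v)/(1 − uv/c²), taking u = β_B and v = β_A.
u' = (0.965 − 0.572) / (1 − (0.572)(0.965)) = 0.3930/0.4480 = 0.8772.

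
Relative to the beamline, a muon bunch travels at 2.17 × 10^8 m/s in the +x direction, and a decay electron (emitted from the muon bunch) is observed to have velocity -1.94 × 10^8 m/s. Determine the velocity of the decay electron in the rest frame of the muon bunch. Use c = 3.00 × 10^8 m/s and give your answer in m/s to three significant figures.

v = 0.723c, u = -0.647c.
Invert the composition law: u' = (u − v)/(1 − uv/c²).
u' = (-0.647 − 0.723) / (1 − (-0.647)(0.723)) = -1.3700/1.4678 = -0.9334.
u' = -0.9334 × 3.00 × 10^8 m/s.

-2.80 × 10^8 m/s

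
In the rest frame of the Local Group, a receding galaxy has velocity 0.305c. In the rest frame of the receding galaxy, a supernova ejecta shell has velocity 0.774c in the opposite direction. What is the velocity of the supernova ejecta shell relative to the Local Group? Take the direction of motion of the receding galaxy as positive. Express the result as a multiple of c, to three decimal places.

-0.614c

With v = 0.305 and u' = -0.774 (in units of c),
u = (u' + v)/(1 + u'v/c²):
u = (-0.774 + 0.305) / (1 + (-0.774)·0.305) = -0.4690/0.7639 = -0.6139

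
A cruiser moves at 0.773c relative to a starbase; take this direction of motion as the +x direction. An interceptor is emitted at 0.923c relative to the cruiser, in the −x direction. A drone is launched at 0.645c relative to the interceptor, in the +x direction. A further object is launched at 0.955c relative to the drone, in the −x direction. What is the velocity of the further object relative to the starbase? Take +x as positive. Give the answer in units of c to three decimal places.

-0.935c

Apply u = (u' + v)/(1 + u'v/c²) successively, working outward toward the starbase.
Start: velocity of the cruiser relative to the starbase = 0.7730c.
Compose with the interceptor (u' = -0.923 in the cruiser frame): u_1 = (-0.923 + 0.773) / (1 + (-0.923)·0.773) = -0.1500/0.2865 = -0.5235.
Compose with the drone (u' = 0.645 in the interceptor frame): u_2 = (0.645 + (-0.524)) / (1 + 0.645·(-0.524)) = 0.1215/0.6623 = 0.1834.
Compose with the further object (u' = -0.955 in the drone frame): u_3 = (-0.955 + 0.183) / (1 + (-0.955)·0.183) = -0.7716/0.8248 = -0.9354.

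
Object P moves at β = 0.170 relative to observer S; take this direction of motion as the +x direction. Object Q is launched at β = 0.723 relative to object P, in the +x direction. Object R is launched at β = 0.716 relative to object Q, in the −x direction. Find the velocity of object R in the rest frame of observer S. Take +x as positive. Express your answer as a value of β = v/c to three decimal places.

β = +0.184

Apply u = (u' + v)/(1 + u'v/c²) successively, working outward toward observer S.
Start: velocity of object P relative to observer S = 0.1700c.
Compose with object Q (u' = 0.723 in object P frame): u_1 = (0.723 + 0.170) / (1 + 0.723·0.170) = 0.8930/1.1229 = 0.7953.
Compose with object R (u' = -0.716 in object Q frame): u_2 = (-0.716 + 0.795) / (1 + (-0.716)·0.795) = 0.0793/0.4306 = 0.1841.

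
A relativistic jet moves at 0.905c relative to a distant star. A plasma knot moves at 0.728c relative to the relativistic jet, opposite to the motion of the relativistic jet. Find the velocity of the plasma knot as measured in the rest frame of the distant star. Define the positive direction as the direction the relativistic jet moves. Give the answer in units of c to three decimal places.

+0.519c

With v = 0.905 and u' = -0.728 (in units of c),
u = (u' + v)/(1 + u'v/c²):
u = (-0.728 + 0.905) / (1 + (-0.728)·0.905) = 0.1770/0.3412 = 0.5188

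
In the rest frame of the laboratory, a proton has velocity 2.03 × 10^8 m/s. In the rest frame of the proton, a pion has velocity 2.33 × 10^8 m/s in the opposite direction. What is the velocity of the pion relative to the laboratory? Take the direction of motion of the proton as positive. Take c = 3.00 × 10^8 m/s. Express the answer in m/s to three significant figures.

In units of c (dividing by 3.00 × 10^8 m/s): v = 0.677, u' = -0.777.
u = (u' + v)/(1 + u'v/c²):
u = (-0.777 + 0.677) / (1 + (-0.777)·0.677) = -0.1000/0.4745 = -0.2108
(Galilean addition would give -0.100c.)
Converting back: u = -0.2108 × 3.00 × 10^8 m/s.

-6.32 × 10^7 m/s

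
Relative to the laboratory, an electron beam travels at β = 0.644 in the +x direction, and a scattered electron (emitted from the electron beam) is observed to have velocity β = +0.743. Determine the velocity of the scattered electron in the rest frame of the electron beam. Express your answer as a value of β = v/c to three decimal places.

Invert the composition law: u' = (u − v)/(1 − uv/c²).
u' = (0.743 − 0.644) / (1 − (0.743)(0.644)) = 0.0990/0.5215 = 0.1898.

β = +0.190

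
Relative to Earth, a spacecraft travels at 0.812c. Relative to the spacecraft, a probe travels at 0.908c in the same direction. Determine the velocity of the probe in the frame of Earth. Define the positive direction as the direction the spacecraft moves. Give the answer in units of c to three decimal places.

0.990c

With v = 0.812 and u' = 0.908 (in units of c),
u = (u' + v)/(1 + u'v/c²):
u = (0.908 + 0.812) / (1 + 0.908·0.812) = 1.7200/1.7373 = 0.9900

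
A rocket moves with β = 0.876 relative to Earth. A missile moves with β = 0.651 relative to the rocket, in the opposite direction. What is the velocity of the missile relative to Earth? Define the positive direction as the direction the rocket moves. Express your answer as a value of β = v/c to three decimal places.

β = +0.524

With v = 0.876 and u' = -0.651 (in units of c),
u = (u' + v)/(1 + u'v/c²):
u = (-0.651 + 0.876) / (1 + (-0.651)·0.876) = 0.2250/0.4297 = 0.5236
(Galilean addition would give +0.225c.)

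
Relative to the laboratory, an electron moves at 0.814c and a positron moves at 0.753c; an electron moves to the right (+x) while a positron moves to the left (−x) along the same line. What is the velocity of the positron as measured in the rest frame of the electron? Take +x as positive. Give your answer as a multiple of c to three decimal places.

-0.972c

β_A = 0.814, β_B = -0.753.
Transform to A's frame with the inverse velocity-addition law: u' = (u − v)/(1 − uv/c²), taking u = β_B and v = β_A.
u' = (-0.753 − 0.814) / (1 − (0.814)(-0.753)) = -1.5670/1.6129 = -0.9715.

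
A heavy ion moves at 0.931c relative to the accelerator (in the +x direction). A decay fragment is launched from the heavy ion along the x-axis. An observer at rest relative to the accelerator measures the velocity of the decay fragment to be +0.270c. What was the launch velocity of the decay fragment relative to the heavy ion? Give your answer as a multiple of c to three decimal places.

-0.883c

Invert the composition law: u' = (u − v)/(1 − uv/c²).
u' = (0.270 − 0.931) / (1 − (0.270)(0.931)) = -0.6610/0.7486 = -0.8829.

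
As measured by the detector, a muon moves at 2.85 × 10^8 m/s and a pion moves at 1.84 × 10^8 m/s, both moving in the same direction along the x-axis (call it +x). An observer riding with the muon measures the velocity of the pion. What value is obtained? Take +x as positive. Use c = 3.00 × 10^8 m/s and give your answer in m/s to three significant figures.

β_A = 0.950, β_B = 0.613 (dividing each by c = 3.00 × 10^8 m/s).
Transform to A's frame with the inverse velocity-addition law: u' = (u − v)/(1 − uv/c²), taking u = β_B and v = β_A.
u' = (0.613 − 0.950) / (1 − (0.950)(0.613)) = -0.3367/0.4173 = -0.8067.
u' = -0.8067 × 3.00 × 10^8 m/s.

-2.42 × 10^8 m/s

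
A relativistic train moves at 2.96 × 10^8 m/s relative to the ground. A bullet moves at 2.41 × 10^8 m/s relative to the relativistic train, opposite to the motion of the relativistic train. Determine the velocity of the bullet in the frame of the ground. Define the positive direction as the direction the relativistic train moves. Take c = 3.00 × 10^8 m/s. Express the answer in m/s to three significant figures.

+2.65 × 10^8 m/s

In units of c (dividing by 3.00 × 10^8 m/s): v = 0.987, u' = -0.803.
u = (u' + v)/(1 + u'v/c²):
u = (-0.803 + 0.987) / (1 + (-0.803)·0.987) = 0.1833/0.2074 = 0.8841
Converting back: u = 0.8841 × 3.00 × 10^8 m/s.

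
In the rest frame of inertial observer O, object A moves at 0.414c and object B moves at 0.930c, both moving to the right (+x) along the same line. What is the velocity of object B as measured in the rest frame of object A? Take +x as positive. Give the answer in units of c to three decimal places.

β_A = 0.414, β_B = 0.930.
Transform to A's frame with the inverse velocity-addition law: u' = (u − v)/(1 − uv/c²), taking u = β_B and v = β_A.
u' = (0.930 − 0.414) / (1 − (0.414)(0.930)) = 0.5160/0.6150 = 0.8391.

+0.839c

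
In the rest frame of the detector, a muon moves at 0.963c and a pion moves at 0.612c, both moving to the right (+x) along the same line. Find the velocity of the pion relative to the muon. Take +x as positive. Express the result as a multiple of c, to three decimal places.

β_A = 0.963, β_B = 0.612.
Transform to A's frame with the inverse velocity-addition law: u' = (u − v)/(1 − uv/c²), taking u = β_B and v = β_A.
u' = (0.612 − 0.963) / (1 − (0.963)(0.612)) = -0.3510/0.4106 = -0.8548.

-0.855c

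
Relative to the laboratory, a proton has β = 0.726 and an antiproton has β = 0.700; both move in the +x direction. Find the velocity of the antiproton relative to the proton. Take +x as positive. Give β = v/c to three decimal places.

β_A = 0.726, β_B = 0.700.
Transform to A's frame with the inverse velocity-addition law: u' = (u − v)/(1 − uv/c²), taking u = β_B and v = β_A.
u' = (0.700 − 0.726) / (1 − (0.726)(0.700)) = -0.0260/0.4918 = -0.0529.

β = -0.053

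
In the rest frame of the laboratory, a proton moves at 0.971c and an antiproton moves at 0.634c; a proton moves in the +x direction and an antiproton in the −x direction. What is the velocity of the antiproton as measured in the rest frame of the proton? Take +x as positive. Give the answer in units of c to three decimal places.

β_A = 0.971, β_B = -0.634.
Transform to A's frame with the inverse velocity-addition law: u' = (u − v)/(1 − uv/c²), taking u = β_B and v = β_A.
u' = (-0.634 − 0.971) / (1 − (0.971)(-0.634)) = -1.6050/1.6156 = -0.9934.

-0.993c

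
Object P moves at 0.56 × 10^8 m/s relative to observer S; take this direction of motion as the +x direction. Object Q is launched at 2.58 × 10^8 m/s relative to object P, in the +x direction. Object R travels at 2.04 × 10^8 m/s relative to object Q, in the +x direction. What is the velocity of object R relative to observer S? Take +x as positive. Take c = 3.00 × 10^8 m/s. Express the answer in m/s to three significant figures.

2.94 × 10^8 m/s

Apply u = (u' + v)/(1 + u'v/c²) successively, working outward toward observer S.
(Dividing each given speed by c = 3.00 × 10^8 m/s to work in units of c.)
Start: velocity of object P relative to observer S = 0.1867c.
Compose with object Q (u' = 0.860 in object P frame): u_1 = (0.860 + 0.187) / (1 + 0.860·0.187) = 1.0467/1.1605 = 0.9019.
Compose with object R (u' = 0.680 in object Q frame): u_2 = (0.680 + 0.902) / (1 + 0.680·0.902) = 1.5819/1.6133 = 0.9805.
So u = 0.9805 × 3.00 × 10^8 m/s.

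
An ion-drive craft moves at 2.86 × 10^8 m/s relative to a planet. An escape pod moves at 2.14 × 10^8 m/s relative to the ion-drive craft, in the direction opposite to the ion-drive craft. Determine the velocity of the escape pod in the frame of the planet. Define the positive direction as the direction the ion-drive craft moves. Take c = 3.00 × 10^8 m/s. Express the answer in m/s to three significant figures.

+2.25 × 10^8 m/s

In units of c (dividing by 3.00 × 10^8 m/s): v = 0.953, u' = -0.713.
u = (u' + v)/(1 + u'v/c²):
u = (-0.713 + 0.953) / (1 + (-0.713)·0.953) = 0.2400/0.3200 = 0.7501
(Galilean addition would give +0.240c.)
Converting back: u = 0.7501 × 3.00 × 10^8 m/s.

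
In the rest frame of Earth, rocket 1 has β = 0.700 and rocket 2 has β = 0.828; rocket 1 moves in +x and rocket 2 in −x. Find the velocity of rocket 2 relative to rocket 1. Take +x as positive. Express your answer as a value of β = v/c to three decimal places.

β_A = 0.700, β_B = -0.828.
Transform to A's frame with the inverse velocity-addition law: u' = (u − v)/(1 − uv/c²), taking u = β_B and v = β_A.
u' = (-0.828 − 0.700) / (1 − (0.700)(-0.828)) = -1.5280/1.5796 = -0.9673.

β = -0.967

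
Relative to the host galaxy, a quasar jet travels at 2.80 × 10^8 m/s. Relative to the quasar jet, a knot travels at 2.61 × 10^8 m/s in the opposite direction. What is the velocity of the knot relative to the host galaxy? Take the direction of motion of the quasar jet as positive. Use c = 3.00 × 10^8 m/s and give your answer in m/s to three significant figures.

In units of c (dividing by 3.00 × 10^8 m/s): v = 0.933, u' = -0.870.
u = (u' + v)/(1 + u'v/c²):
u = (-0.870 + 0.933) / (1 + (-0.870)·0.933) = 0.0633/0.1880 = 0.3369
(Galilean addition would give +0.063c.)
Converting back: u = 0.3369 × 3.00 × 10^8 m/s.

+1.01 × 10^8 m/s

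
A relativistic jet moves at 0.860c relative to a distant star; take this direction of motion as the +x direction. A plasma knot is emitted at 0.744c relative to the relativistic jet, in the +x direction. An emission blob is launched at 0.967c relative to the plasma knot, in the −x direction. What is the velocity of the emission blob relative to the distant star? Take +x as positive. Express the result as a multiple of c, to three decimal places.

+0.206c

Apply u = (u' + v)/(1 + u'v/c²) successively, working outward toward the distant star.
Start: velocity of the relativistic jet relative to the distant star = 0.8600c.
Compose with the plasma knot (u' = 0.744 in the relativistic jet frame): u_1 = (0.744 + 0.860) / (1 + 0.744·0.860) = 1.6040/1.6398 = 0.9781.
Compose with the emission blob (u' = -0.967 in the plasma knot frame): u_2 = (-0.967 + 0.978) / (1 + (-0.967)·0.978) = 0.0111/0.0541 = 0.2059.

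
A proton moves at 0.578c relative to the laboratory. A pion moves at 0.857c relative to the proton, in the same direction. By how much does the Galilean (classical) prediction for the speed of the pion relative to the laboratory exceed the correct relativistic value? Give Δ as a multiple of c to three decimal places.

Δ = 0.475c

Galilean: u_cl = 0.857 + 0.578 = 1.4350.
Relativistic: u_rel = (0.857 + 0.578) / (1 + 0.857·0.578) = 1.4350/1.4953 = 0.9596.
Δ = 1.4350 − 0.9596 = 0.4754.
(The classical prediction exceeds c; the relativistic result does not.)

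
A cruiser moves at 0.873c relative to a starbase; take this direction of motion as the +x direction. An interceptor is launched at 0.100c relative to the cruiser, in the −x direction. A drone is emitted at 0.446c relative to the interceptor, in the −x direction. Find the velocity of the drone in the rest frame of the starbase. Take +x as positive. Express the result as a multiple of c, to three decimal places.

+0.644c

Apply u = (u' + v)/(1 + u'v/c²) successively, working outward toward the starbase.
Start: velocity of the cruiser relative to the starbase = 0.8730c.
Compose with the interceptor (u' = -0.100 in the cruiser frame): u_1 = (-0.100 + 0.873) / (1 + (-0.100)·0.873) = 0.7730/0.9127 = 0.8469.
Compose with the drone (u' = -0.446 in the interceptor frame): u_2 = (-0.446 + 0.847) / (1 + (-0.446)·0.847) = 0.4009/0.6223 = 0.6443.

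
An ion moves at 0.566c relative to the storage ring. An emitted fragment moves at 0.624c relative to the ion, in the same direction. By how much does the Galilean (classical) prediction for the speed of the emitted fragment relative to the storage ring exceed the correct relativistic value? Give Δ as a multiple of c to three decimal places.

Galilean: u_cl = 0.624 + 0.566 = 1.1900.
Relativistic: u_rel = (0.624 + 0.566) / (1 + 0.624·0.566) = 1.1900/1.3532 = 0.8794.
Δ = 1.1900 − 0.8794 = 0.3106.
(The classical prediction exceeds c; the relativistic result does not.)

Δ = 0.311c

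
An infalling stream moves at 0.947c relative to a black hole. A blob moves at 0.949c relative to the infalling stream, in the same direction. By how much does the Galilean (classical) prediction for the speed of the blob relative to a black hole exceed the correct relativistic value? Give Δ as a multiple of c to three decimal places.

Δ = 0.897c

Galilean: u_cl = 0.949 + 0.947 = 1.8960.
Relativistic: u_rel = (0.949 + 0.947) / (1 + 0.949·0.947) = 1.8960/1.8987 = 0.9986.
Δ = 1.8960 − 0.9986 = 0.8974.
(The classical prediction exceeds c; the relativistic result does not.)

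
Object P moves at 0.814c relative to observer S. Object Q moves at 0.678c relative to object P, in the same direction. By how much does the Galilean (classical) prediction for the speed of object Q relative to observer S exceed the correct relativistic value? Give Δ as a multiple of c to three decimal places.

Δ = 0.531c

Galilean: u_cl = 0.678 + 0.814 = 1.4920.
Relativistic: u_rel = (0.678 + 0.814) / (1 + 0.678·0.814) = 1.4920/1.5519 = 0.9614.
Δ = 1.4920 − 0.9614 = 0.5306.
(The classical prediction exceeds c; the relativistic result does not.)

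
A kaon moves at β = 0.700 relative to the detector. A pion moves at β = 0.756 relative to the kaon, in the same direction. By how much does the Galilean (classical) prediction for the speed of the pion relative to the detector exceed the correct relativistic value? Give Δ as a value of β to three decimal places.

Galilean: u_cl = 0.756 + 0.700 = 1.4560.
Relativistic: u_rel = (0.756 + 0.700) / (1 + 0.756·0.700) = 1.4560/1.5292 = 0.9521.
Δ = 1.4560 − 0.9521 = 0.5039.
(The classical prediction exceeds c; the relativistic result does not.)

Δ = 0.504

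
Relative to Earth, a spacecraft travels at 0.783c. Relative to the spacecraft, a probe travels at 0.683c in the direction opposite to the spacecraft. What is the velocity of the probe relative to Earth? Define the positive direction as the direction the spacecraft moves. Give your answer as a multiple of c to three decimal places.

With v = 0.783 and u' = -0.683 (in units of c),
u = (u' + v)/(1 + u'v/c²):
u = (-0.683 + 0.783) / (1 + (-0.683)·0.783) = 0.1000/0.4652 = 0.2150
(Galilean addition would give +0.100c.)

+0.215c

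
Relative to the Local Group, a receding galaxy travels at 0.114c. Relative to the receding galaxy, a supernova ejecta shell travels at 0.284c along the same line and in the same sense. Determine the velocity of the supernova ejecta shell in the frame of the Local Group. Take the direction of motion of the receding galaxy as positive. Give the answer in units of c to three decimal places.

With v = 0.114 and u' = 0.284 (in units of c),
u = (u' + v)/(1 + u'v/c²):
u = (0.284 + 0.114) / (1 + 0.284·0.114) = 0.3980/1.0324 = 0.3855

0.386c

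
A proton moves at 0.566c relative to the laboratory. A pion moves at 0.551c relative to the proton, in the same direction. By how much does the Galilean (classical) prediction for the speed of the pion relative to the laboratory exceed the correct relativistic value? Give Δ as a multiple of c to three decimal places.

Δ = 0.266c

Galilean: u_cl = 0.551 + 0.566 = 1.1170.
Relativistic: u_rel = (0.551 + 0.566) / (1 + 0.551·0.566) = 1.1170/1.3119 = 0.8515.
Δ = 1.1170 − 0.8515 = 0.2655.
(The classical prediction exceeds c; the relativistic result does not.)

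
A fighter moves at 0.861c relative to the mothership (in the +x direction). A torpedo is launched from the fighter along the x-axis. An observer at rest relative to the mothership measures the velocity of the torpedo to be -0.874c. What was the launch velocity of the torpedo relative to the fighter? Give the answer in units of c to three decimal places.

Invert the composition law: u' = (u − v)/(1 − uv/c²).
u' = (-0.874 − 0.861) / (1 − (-0.874)(0.861)) = -1.7350/1.7525 = -0.9900.

-0.990c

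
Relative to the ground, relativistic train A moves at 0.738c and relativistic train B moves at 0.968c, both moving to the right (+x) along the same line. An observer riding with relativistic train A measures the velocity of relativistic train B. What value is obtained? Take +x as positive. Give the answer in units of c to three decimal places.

+0.805c

β_A = 0.738, β_B = 0.968.
Transform to A's frame with the inverse velocity-addition law: u' = (u − v)/(1 − uv/c²), taking u = β_B and v = β_A.
u' = (0.968 − 0.738) / (1 − (0.738)(0.968)) = 0.2300/0.2856 = 0.8053.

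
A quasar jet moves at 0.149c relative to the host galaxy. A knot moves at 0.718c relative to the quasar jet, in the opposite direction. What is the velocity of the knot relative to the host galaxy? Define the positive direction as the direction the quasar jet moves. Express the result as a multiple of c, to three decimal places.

With v = 0.149 and u' = -0.718 (in units of c),
u = (u' + v)/(1 + u'v/c²):
u = (-0.718 + 0.149) / (1 + (-0.718)·0.149) = -0.5690/0.8930 = -0.6372
(Galilean addition would give -0.569c.)

-0.637c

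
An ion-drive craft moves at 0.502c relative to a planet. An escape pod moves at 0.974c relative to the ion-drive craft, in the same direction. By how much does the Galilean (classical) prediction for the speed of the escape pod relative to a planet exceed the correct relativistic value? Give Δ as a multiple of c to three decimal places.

Galilean: u_cl = 0.974 + 0.502 = 1.4760.
Relativistic: u_rel = (0.974 + 0.502) / (1 + 0.974·0.502) = 1.4760/1.4889 = 0.9913.
Δ = 1.4760 − 0.9913 = 0.4847.
(The classical prediction exceeds c; the relativistic result does not.)

Δ = 0.485c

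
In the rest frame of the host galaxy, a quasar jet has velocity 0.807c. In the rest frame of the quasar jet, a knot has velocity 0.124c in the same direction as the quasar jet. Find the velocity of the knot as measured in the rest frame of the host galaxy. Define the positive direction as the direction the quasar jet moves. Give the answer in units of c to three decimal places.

0.846c

With v = 0.807 and u' = 0.124 (in units of c),
u = (u' + v)/(1 + u'v/c²):
u = (0.124 + 0.807) / (1 + 0.124·0.807) = 0.9310/1.1001 = 0.8463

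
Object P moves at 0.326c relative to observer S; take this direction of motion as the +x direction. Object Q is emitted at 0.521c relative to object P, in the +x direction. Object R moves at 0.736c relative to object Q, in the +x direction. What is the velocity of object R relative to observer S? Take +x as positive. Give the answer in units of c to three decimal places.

Apply u = (u' + v)/(1 + u'v/c²) successively, working outward toward observer S.
Start: velocity of object P relative to observer S = 0.3260c.
Compose with object Q (u' = 0.521 in object P frame): u_1 = (0.521 + 0.326) / (1 + 0.521·0.326) = 0.8470/1.1698 = 0.7240.
Compose with object R (u' = 0.736 in object Q frame): u_2 = (0.736 + 0.724) / (1 + 0.736·0.724) = 1.4600/1.5329 = 0.9525.

0.952c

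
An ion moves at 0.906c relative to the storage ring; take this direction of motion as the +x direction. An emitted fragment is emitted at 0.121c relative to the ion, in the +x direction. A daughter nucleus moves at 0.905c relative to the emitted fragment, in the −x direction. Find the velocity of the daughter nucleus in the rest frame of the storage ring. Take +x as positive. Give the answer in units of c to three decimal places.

Apply u = (u' + v)/(1 + u'v/c²) successively, working outward toward the storage ring.
Start: velocity of the ion relative to the storage ring = 0.9060c.
Compose with the emitted fragment (u' = 0.121 in the ion frame): u_1 = (0.121 + 0.906) / (1 + 0.121·0.906) = 1.0270/1.1096 = 0.9255.
Compose with the daughter nucleus (u' = -0.905 in the emitted fragment frame): u_2 = (-0.905 + 0.926) / (1 + (-0.905)·0.926) = 0.0205/0.1624 = 0.1265.

+0.126c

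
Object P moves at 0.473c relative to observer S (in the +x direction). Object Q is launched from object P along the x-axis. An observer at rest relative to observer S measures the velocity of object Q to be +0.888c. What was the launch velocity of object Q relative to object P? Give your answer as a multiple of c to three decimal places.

+0.716c

Invert the composition law: u' = (u − v)/(1 − uv/c²).
u' = (0.888 − 0.473) / (1 − (0.888)(0.473)) = 0.4150/0.5800 = 0.7155.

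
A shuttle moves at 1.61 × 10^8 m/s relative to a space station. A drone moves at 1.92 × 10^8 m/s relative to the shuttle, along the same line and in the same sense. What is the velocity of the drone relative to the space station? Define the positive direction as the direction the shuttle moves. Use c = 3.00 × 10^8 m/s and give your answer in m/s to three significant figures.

In units of c (dividing by 3.00 × 10^8 m/s): v = 0.537, u' = 0.640.
u = (u' + v)/(1 + u'v/c²):
u = (0.640 + 0.537) / (1 + 0.640·0.537) = 1.1767/1.3435 = 0.8758
Converting back: u = 0.8758 × 3.00 × 10^8 m/s.

2.63 × 10^8 m/s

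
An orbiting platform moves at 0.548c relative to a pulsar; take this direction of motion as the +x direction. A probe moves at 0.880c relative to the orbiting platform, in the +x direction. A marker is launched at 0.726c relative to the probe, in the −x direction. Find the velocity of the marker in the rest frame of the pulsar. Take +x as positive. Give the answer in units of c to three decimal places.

Apply u = (u' + v)/(1 + u'v/c²) successively, working outward toward the pulsar.
Start: velocity of the orbiting platform relative to the pulsar = 0.5480c.
Compose with the probe (u' = 0.880 in the orbiting platform frame): u_1 = (0.880 + 0.548) / (1 + 0.880·0.548) = 1.4280/1.4822 = 0.9634.
Compose with the marker (u' = -0.726 in the probe frame): u_2 = (-0.726 + 0.963) / (1 + (-0.726)·0.963) = 0.2374/0.3006 = 0.7899.

+0.790c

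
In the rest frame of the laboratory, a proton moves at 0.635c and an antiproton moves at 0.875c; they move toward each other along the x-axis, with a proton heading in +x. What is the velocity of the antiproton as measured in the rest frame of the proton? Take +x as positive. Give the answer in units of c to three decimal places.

-0.971c

β_A = 0.635, β_B = -0.875.
Transform to A's frame with the inverse velocity-addition law: u' = (u − v)/(1 − uv/c²), taking u = β_B and v = β_A.
u' = (-0.875 − 0.635) / (1 − (0.635)(-0.875)) = -1.5100/1.5556 = -0.9707.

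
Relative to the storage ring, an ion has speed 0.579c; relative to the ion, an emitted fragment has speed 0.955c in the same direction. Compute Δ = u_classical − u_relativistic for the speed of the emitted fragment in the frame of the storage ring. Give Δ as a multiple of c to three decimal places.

Δ = 0.546c

Galilean: u_cl = 0.955 + 0.579 = 1.5340.
Relativistic: u_rel = (0.955 + 0.579) / (1 + 0.955·0.579) = 1.5340/1.5529 = 0.9878.
Δ = 1.5340 − 0.9878 = 0.5462.
(The classical prediction exceeds c; the relativistic result does not.)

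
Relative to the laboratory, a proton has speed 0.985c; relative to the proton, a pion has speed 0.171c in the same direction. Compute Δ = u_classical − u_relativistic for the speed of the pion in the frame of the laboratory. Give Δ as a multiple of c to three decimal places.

Δ = 0.167c

Galilean: u_cl = 0.171 + 0.985 = 1.1560.
Relativistic: u_rel = (0.171 + 0.985) / (1 + 0.171·0.985) = 1.1560/1.1684 = 0.9894.
Δ = 1.1560 − 0.9894 = 0.1666.
(The classical prediction exceeds c; the relativistic result does not.)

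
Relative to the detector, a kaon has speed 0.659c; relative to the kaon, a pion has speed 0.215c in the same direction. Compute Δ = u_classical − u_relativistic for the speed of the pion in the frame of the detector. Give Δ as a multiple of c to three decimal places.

Galilean: u_cl = 0.215 + 0.659 = 0.8740.
Relativistic: u_rel = (0.215 + 0.659) / (1 + 0.215·0.659) = 0.8740/1.1417 = 0.7655.
Δ = 0.8740 − 0.7655 = 0.1085.

Δ = 0.108c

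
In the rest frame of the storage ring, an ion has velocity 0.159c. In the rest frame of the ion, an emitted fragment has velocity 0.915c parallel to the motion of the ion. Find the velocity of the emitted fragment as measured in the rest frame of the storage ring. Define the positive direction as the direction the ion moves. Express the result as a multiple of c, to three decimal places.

0.938c

With v = 0.159 and u' = 0.915 (in units of c),
u = (u' + v)/(1 + u'v/c²):
u = (0.915 + 0.159) / (1 + 0.915·0.159) = 1.0740/1.1455 = 0.9376
(Galilean addition would give +1.074c, exceeding c.)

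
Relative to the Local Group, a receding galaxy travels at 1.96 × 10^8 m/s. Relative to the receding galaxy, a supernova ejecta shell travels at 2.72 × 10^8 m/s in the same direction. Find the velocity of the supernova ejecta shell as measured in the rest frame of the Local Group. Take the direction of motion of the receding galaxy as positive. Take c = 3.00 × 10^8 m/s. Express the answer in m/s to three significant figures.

2.94 × 10^8 m/s

In units of c (dividing by 3.00 × 10^8 m/s): v = 0.653, u' = 0.907.
u = (u' + v)/(1 + u'v/c²):
u = (0.907 + 0.653) / (1 + 0.907·0.653) = 1.5600/1.5924 = 0.9797
Converting back: u = 0.9797 × 3.00 × 10^8 m/s.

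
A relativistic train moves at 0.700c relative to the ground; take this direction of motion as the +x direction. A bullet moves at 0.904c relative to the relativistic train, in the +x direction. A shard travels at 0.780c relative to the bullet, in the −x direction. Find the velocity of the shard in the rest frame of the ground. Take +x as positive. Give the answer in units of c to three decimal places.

+0.866c

Apply u = (u' + v)/(1 + u'v/c²) successively, working outward toward the ground.
Start: velocity of the relativistic train relative to the ground = 0.7000c.
Compose with the bullet (u' = 0.904 in the relativistic train frame): u_1 = (0.904 + 0.700) / (1 + 0.904·0.700) = 1.6040/1.6328 = 0.9824.
Compose with the shard (u' = -0.780 in the bullet frame): u_2 = (-0.780 + 0.982) / (1 + (-0.780)·0.982) = 0.2024/0.2338 = 0.8657.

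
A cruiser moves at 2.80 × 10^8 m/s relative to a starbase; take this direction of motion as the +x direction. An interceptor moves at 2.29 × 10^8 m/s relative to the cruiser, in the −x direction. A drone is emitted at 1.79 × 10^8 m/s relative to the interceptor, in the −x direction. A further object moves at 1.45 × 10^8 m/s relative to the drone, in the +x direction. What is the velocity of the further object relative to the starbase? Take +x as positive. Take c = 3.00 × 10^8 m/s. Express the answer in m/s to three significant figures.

Apply u = (u' + v)/(1 + u'v/c²) successively, working outward toward the starbase.
(Dividing each given speed by c = 3.00 × 10^8 m/s to work in units of c.)
Start: velocity of the cruiser relative to the starbase = 0.9333c.
Compose with the interceptor (u' = -0.763 in the cruiser frame): u_1 = (-0.763 + 0.933) / (1 + (-0.763)·0.933) = 0.1700/0.2876 = 0.5912.
Compose with the drone (u' = -0.597 in the interceptor frame): u_2 = (-0.597 + 0.591) / (1 + (-0.597)·0.591) = -0.0055/0.6473 = -0.0085.
Compose with the further object (u' = 0.483 in the drone frame): u_3 = (0.483 + (-0.008)) / (1 + 0.483·(-0.008)) = 0.4749/0.9959 = 0.4768.
So u = 0.4768 × 3.00 × 10^8 m/s.

+1.43 × 10^8 m/s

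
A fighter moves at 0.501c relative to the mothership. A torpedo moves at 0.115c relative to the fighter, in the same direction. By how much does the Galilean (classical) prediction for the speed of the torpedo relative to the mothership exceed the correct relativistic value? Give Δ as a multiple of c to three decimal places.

Δ = 0.034c

Galilean: u_cl = 0.115 + 0.501 = 0.6160.
Relativistic: u_rel = (0.115 + 0.501) / (1 + 0.115·0.501) = 0.6160/1.0576 = 0.5824.
Δ = 0.6160 − 0.5824 = 0.0336.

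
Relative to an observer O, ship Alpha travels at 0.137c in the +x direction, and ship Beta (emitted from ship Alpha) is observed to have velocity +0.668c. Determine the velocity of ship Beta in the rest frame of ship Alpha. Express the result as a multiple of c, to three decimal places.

+0.584c

Invert the composition law: u' = (u − v)/(1 − uv/c²).
u' = (0.668 − 0.137) / (1 − (0.668)(0.137)) = 0.5310/0.9085 = 0.5845.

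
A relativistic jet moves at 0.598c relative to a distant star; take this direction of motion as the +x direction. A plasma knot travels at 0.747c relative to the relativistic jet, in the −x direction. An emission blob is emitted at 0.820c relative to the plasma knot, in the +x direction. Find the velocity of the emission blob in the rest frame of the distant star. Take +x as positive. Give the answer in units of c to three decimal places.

+0.707c

Apply u = (u' + v)/(1 + u'v/c²) successively, working outward toward the distant star.
Start: velocity of the relativistic jet relative to the distant star = 0.5980c.
Compose with the plasma knot (u' = -0.747 in the relativistic jet frame): u_1 = (-0.747 + 0.598) / (1 + (-0.747)·0.598) = -0.1490/0.5533 = -0.2693.
Compose with the emission blob (u' = 0.820 in the plasma knot frame): u_2 = (0.820 + (-0.269)) / (1 + 0.820·(-0.269)) = 0.5507/0.7792 = 0.7068.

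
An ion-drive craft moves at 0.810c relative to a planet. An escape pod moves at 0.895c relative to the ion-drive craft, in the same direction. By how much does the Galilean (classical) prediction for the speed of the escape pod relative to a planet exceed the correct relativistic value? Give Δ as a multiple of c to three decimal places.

Δ = 0.717c

Galilean: u_cl = 0.895 + 0.810 = 1.7050.
Relativistic: u_rel = (0.895 + 0.810) / (1 + 0.895·0.810) = 1.7050/1.7249 = 0.9884.
Δ = 1.7050 − 0.9884 = 0.7166.
(The classical prediction exceeds c; the relativistic result does not.)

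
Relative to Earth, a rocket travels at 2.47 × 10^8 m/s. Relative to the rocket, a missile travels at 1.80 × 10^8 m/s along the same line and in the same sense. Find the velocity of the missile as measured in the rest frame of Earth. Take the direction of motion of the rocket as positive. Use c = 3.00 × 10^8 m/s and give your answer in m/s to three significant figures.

In units of c (dividing by 3.00 × 10^8 m/s): v = 0.823, u' = 0.600.
u = (u' + v)/(1 + u'v/c²):
u = (0.600 + 0.823) / (1 + 0.600·0.823) = 1.4233/1.4940 = 0.9527
(Galilean addition would give +1.423c, exceeding c.)
Converting back: u = 0.9527 × 3.00 × 10^8 m/s.

2.86 × 10^8 m/s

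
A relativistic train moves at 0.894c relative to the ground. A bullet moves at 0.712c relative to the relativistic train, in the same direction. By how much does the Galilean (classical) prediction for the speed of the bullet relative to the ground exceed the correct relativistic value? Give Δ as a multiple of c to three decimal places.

Galilean: u_cl = 0.712 + 0.894 = 1.6060.
Relativistic: u_rel = (0.712 + 0.894) / (1 + 0.712·0.894) = 1.6060/1.6365 = 0.9813.
Δ = 1.6060 − 0.9813 = 0.6247.
(The classical prediction exceeds c; the relativistic result does not.)

Δ = 0.625c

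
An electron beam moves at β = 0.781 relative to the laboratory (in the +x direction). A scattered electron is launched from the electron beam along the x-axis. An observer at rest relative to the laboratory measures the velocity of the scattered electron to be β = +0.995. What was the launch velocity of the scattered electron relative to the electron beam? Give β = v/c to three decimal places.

Invert the composition law: u' = (u − v)/(1 − uv/c²).
u' = (0.995 − 0.781) / (1 − (0.995)(0.781)) = 0.2140/0.2229 = 0.9601.

β = +0.960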